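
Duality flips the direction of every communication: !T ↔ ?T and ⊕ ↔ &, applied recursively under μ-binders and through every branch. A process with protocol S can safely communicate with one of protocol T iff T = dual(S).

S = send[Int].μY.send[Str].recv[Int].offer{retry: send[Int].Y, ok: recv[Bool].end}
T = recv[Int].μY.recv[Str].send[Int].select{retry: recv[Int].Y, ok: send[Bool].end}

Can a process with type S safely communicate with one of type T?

send[Int] ‖ recv[Int]  match
  μY ‖ μY  match (rec unchanged)
    send[Str] ‖ recv[Str]  match
      recv[Int] ‖ send[Int]  match
        offer{retry,ok} ‖ select{retry,ok}  match same labels
          [retry]
            send[Int] ‖ recv[Int]  match
              Y ‖ Y  match
          [ok]
            recv[Bool] ‖ send[Bool]  match
              end ‖ end  match

YES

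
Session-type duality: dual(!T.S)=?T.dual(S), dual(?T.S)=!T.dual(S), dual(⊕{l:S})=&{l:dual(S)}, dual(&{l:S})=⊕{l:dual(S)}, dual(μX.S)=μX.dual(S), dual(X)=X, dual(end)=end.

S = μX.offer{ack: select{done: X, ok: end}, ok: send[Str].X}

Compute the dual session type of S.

μX.select{ack: offer{done: X, ok: end}, ok: recv[Str].X}

μX = μX  (μ self-dual)
  offer{ack,ok} = select{ack,ok}  (&→⊕)
    [ack]
      select{done,ok} = offer{done,ok}  (select→offer)
        [done]
          dual(X) = X
        [ok]
          dual(end) = end
    [ok]
      send[Str] = recv[Str]
        dual(X) = X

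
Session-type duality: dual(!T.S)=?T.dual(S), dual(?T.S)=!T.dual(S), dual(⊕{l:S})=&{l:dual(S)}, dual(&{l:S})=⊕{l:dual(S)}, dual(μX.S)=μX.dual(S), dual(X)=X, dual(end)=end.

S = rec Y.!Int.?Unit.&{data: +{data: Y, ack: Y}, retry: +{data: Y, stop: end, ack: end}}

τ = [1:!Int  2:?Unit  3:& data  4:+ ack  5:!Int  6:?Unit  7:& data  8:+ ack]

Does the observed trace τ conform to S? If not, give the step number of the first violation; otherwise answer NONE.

NONE

@1 !Int  ✓  state: ?Unit.&{data: +{data: rec Y.…, ack: rec Y.…}, retry: +{data: rec Y.…, stop: end, ack: end}}
@2 ?Unit  ✓  state: &{data: +{data: rec Y.…, ack: rec Y.…}, retry: +{data: rec Y.…, stop: end, ack: end}}
@3 & data  ✓  state: +{data: rec Y.…, ack: rec Y.…}
@4 + ack  ✓  state: rec Y.…
@5 !Int  ✓  state: ?Unit.&{data: +{data: rec Y.…, ack: rec Y.…}, retry: +{data: rec Y.…, stop: end, ack: end}}
@6 ?Unit  ✓  state: &{data: +{data: rec Y.…, ack: rec Y.…}, retry: +{data: rec Y.…, stop: end, ack: end}}
@7 & data  ✓  state: +{data: rec Y.…, ack: rec Y.…}
@8 + ack  ✓  state: rec Y.…
trace exhausted — no violation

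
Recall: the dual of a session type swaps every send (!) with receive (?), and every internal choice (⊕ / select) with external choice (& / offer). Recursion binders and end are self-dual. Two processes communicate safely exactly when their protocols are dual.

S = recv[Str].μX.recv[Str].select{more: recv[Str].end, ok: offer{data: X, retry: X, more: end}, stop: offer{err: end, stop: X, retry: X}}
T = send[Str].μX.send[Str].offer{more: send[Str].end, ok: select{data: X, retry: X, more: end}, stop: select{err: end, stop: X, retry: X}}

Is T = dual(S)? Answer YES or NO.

YES

recv[Str] | send[Str]  ✓
  μX | μX  ✓ (μ self-dual)
    recv[Str] | send[Str]  ✓
      select{more,ok,stop} | offer{more,ok,stop}  ✓ same labels
        • more:
          recv[Str] | send[Str]  ✓
            end | end  ✓
        • ok:
          offer{data,retry,more} | select{data,retry,more}  ✓ same labels
            • data:
              X | X  ✓
            • retry:
              X | X  ✓
            • more:
              end | end  ✓
        • stop:
          offer{err,stop,retry} | select{err,stop,retry}  ✓ same labels
            • err:
              end | end  ✓
            • stop:
              X | X  ✓
            • retry:
              X | X  ✓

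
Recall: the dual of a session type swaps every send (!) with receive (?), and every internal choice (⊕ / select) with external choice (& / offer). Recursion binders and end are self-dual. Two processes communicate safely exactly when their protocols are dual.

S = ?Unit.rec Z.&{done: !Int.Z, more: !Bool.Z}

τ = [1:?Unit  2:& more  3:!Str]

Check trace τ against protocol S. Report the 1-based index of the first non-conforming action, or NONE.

[1] ?Unit  match  residual = rec Z.…
[2] & more  match  residual = !Bool.rec Z.…
[3] got !Str, protocol expects !Bool  ✗

3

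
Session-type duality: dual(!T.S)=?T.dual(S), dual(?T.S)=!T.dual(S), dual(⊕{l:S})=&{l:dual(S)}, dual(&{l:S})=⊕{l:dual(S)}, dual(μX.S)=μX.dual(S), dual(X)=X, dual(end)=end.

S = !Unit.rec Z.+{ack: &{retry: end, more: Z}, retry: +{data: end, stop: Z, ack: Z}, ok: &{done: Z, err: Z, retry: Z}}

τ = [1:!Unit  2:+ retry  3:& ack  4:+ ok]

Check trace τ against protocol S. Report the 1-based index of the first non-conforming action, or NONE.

step 1: !Unit  ok  cont: rec Z.…
step 2: + retry  ok  cont: +{data: end, stop: rec Z.…, ack: rec Z.…}
step 3: got & ack, protocol expects + data or + stop or + ack  ✗

3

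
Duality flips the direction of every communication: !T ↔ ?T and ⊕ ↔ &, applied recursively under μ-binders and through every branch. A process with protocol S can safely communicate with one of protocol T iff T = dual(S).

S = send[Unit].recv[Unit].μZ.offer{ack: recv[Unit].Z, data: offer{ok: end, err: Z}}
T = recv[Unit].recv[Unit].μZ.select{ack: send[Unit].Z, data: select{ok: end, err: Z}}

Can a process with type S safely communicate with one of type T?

send[Unit] | recv[Unit]  ok
  recv[Unit] | recv[Unit]  ✗ same direction on both sides — not dual

NO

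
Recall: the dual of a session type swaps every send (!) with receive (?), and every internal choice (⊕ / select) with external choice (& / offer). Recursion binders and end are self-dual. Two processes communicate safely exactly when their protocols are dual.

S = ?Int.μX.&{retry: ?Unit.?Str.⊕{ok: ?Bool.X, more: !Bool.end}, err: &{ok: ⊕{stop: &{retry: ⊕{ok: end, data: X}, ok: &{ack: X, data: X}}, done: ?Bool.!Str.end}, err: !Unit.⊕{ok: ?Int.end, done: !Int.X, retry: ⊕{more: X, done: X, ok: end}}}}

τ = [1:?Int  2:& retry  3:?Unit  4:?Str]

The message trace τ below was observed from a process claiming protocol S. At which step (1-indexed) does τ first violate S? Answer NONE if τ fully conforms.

NONE

[1] ?Int  match  state: μX.…
[2] & retry  match  state: ?Unit.?Str.⊕{ok: ?Bool.μX.…, more: !Bool.end}
[3] ?Unit  match  state: ?Str.⊕{ok: ?Bool.μX.…, more: !Bool.end}
[4] ?Str  match  state: ⊕{ok: ?Bool.μX.…, more: !Bool.end}
all 4 steps conform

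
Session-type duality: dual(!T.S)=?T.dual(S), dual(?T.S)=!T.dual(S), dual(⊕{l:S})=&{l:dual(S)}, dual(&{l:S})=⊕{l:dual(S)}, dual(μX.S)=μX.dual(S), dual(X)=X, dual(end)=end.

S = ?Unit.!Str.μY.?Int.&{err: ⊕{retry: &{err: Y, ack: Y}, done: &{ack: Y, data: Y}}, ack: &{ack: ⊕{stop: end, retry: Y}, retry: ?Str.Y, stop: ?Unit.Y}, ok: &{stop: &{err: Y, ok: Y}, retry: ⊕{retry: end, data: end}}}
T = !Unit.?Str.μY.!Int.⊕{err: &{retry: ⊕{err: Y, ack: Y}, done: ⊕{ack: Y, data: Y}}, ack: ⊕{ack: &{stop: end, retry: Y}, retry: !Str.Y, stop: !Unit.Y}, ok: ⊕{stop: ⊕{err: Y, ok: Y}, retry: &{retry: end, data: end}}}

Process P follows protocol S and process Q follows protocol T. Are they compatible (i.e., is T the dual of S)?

YES

?Unit | !Unit  match
  !Str | ?Str  match
    μY | μY  match (binder kept)
      ?Int | !Int  match
        &{err,ack,ok} | ⊕{err,ack,ok}  match label sets agree
          • err:
            ⊕{retry,done} | &{retry,done}  match label sets agree
              • retry:
                &{err,ack} | ⊕{err,ack}  match label sets agree
                  • err:
                    Y | Y  match
                  • ack:
                    Y | Y  match
              • done:
                &{ack,data} | ⊕{ack,data}  match label sets agree
                  • ack:
                    Y | Y  match
                  • data:
                    Y | Y  match
          • ack:
            &{ack,retry,stop} | ⊕{ack,retry,stop}  match label sets agree
              • ack:
                ⊕{stop,retry} | &{stop,retry}  match label sets agree
                  • stop:
                    end | end  match
                  • retry:
                    Y | Y  match
              • retry:
                ?Str | !Str  match
                  Y | Y  match
              • stop:
                ?Unit | !Unit  match
                  Y | Y  match
          • ok:
            &{stop,retry} | ⊕{stop,retry}  match label sets agree
              • stop:
                &{err,ok} | ⊕{err,ok}  match label sets agree
                  • err:
                    Y | Y  match
                  • ok:
                    Y | Y  match
              • retry:
                ⊕{retry,data} | &{retry,data}  match label sets agree
                  • retry:
                    end | end  match
                  • data:
                    end | end  match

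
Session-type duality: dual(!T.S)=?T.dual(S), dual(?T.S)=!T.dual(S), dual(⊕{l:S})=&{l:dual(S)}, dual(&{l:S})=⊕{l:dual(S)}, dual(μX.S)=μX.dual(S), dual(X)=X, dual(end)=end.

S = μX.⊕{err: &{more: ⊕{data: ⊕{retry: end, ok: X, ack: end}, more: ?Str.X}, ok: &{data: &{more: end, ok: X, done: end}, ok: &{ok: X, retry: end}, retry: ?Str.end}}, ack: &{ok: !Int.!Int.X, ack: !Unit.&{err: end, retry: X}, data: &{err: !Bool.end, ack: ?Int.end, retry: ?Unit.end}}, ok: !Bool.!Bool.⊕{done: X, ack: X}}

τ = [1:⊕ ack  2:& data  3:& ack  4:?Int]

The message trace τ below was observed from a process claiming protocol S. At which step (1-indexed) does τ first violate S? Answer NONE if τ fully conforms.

[1] ⊕ ack  ✓  residual = &{ok: !Int.!Int.μX.…, ack: !Unit.&{err: end, retry: μX.…}, data: &{err: !Bool.end, ack: ?Int.end, retry: ?Unit.end}}
[2] & data  ✓  residual = &{err: !Bool.end, ack: ?Int.end, retry: ?Unit.end}
[3] & ack  ✓  residual = ?Int.end
[4] ?Int  ✓  residual = end
trace exhausted — no violation

NONE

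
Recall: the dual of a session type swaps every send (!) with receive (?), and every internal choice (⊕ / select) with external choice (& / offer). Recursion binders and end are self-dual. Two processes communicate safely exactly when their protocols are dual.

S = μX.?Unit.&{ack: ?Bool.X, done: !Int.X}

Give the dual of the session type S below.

μX → μX  (rec unchanged)
  ?Unit → !Unit
    &{ack,done} → ⊕{ack,done}  (&→⊕)
      • ack:
        ?Bool → !Bool
          X ↦ X
      • done:
        !Int → ?Int
          X ↦ X

μX.!Unit.⊕{ack: !Bool.X, done: ?Int.X}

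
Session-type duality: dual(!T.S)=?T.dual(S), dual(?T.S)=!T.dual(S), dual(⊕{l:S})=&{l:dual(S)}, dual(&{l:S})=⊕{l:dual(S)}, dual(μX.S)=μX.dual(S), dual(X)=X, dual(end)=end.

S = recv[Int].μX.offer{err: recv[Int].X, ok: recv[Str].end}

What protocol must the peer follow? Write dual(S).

recv[Int] = send[Int]
  μX = μX  (binder kept)
    offer{err,ok} = select{err,ok}  (offer→select)
      [err]
        recv[Int] = send[Int]
          dual(X) = X
      [ok]
        recv[Str] = send[Str]
          dual(end) = end

send[Int].μX.select{err: send[Int].X, ok: send[Str].end}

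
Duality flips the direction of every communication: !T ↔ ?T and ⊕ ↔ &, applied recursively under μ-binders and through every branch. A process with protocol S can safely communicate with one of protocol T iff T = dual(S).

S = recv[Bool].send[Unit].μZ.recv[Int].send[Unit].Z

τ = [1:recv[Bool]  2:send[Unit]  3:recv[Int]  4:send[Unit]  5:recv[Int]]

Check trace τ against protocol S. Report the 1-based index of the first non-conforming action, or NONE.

step 1: recv[Bool]  ok  cont: send[Unit].μZ.…
step 2: send[Unit]  ok  cont: μZ.…
step 3: recv[Int]  ok  cont: send[Unit].μZ.…
step 4: send[Unit]  ok  cont: μZ.…
step 5: recv[Int]  ok  cont: send[Unit].μZ.…
trace exhausted — no violation

NONE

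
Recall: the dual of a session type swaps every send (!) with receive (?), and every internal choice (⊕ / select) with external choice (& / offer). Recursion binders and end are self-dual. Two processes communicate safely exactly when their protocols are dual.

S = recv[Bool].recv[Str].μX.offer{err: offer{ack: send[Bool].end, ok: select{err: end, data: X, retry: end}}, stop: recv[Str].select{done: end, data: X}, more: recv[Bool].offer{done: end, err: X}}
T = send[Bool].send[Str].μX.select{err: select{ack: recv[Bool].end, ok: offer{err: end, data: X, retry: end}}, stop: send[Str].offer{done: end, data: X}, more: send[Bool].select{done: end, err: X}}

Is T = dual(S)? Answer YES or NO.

YES

recv[Bool] | send[Bool]  ✓
  recv[Str] | send[Str]  ✓
    μX | μX  ✓ (rec unchanged)
      offer{err,stop,more} | select{err,stop,more}  ✓ label sets agree
        [err]
          offer{ack,ok} | select{ack,ok}  ✓ label sets agree
            [ack]
              send[Bool] | recv[Bool]  ✓
                end | end  ✓
            [ok]
              select{err,data,retry} | offer{err,data,retry}  ✓ label sets agree
                [err]
                  end | end  ✓
                [data]
                  X | X  ✓
                [retry]
                  end | end  ✓
        [stop]
          recv[Str] | send[Str]  ✓
            select{done,data} | offer{done,data}  ✓ label sets agree
              [done]
                end | end  ✓
              [data]
                X | X  ✓
        [more]
          recv[Bool] | send[Bool]  ✓
            offer{done,err} | select{done,err}  ✓ label sets agree
              [done]
                end | end  ✓
              [err]
                X | X  ✓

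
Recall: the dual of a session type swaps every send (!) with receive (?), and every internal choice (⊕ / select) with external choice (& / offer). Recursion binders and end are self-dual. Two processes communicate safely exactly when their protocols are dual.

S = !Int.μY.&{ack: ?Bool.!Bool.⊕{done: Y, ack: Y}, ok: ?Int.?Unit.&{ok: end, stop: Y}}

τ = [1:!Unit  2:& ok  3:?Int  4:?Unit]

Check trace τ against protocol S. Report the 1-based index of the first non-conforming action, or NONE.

[1] got !Unit, protocol expects !Int  ✗

1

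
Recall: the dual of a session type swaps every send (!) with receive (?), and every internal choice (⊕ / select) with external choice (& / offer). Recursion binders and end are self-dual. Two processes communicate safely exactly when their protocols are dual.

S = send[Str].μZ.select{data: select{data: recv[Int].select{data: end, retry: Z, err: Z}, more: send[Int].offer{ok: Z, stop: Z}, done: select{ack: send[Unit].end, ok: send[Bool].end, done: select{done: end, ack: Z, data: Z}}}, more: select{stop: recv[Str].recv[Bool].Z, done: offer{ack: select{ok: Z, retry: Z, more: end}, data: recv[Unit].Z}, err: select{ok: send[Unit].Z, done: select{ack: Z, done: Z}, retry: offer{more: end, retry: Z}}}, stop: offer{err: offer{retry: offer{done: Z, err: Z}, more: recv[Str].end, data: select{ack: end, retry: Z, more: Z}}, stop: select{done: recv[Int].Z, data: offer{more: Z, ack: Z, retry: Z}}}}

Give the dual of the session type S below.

send[Str] → recv[Str]
  μZ → μZ  (μ self-dual)
    select{data,more,stop} → offer{data,more,stop}  (internal→external)
      • data:
        select{data,more,done} → offer{data,more,done}  (internal→external)
          • data:
            recv[Int] → send[Int]
              select{data,retry,err} → offer{data,retry,err}  (internal→external)
                • data:
                  end ↦ end
                • retry:
                  Z ↦ Z
                • err:
                  Z ↦ Z
          • more:
            send[Int] → recv[Int]
              offer{ok,stop} → select{ok,stop}  (external→internal)
                • ok:
                  Z ↦ Z
                • stop:
                  Z ↦ Z
          • done:
            select{ack,ok,done} → offer{ack,ok,done}  (internal→external)
              • ack:
                send[Unit] → recv[Unit]
                  end ↦ end
              • ok:
                send[Bool] → recv[Bool]
                  end ↦ end
              • done:
                select{done,ack,data} → offer{done,ack,data}  (internal→external)
                  • done:
                    end ↦ end
                  • ack:
                    Z ↦ Z
                  • data:
                    Z ↦ Z
      • more:
        select{stop,done,err} → offer{stop,done,err}  (internal→external)
          • stop:
            recv[Str] → send[Str]
              recv[Bool] → send[Bool]
                Z ↦ Z
          • done:
            offer{ack,data} → select{ack,data}  (external→internal)
              • ack:
                select{ok,retry,more} → offer{ok,retry,more}  (internal→external)
                  • ok:
                    Z ↦ Z
                  • retry:
                    Z ↦ Z
                  • more:
                    end ↦ end
              • data:
                recv[Unit] → send[Unit]
                  Z ↦ Z
          • err:
            select{ok,done,retry} → offer{ok,done,retry}  (internal→external)
              • ok:
                send[Unit] → recv[Unit]
                  Z ↦ Z
              • done:
                select{ack,done} → offer{ack,done}  (internal→external)
                  • ack:
                    Z ↦ Z
                  • done:
                    Z ↦ Z
              • retry:
                offer{more,retry} → select{more,retry}  (external→internal)
                  • more:
                    end ↦ end
                  • retry:
                    Z ↦ Z
      • stop:
        offer{err,stop} → select{err,stop}  (external→internal)
          • err:
            offer{retry,more,data} → select{retry,more,data}  (external→internal)
              • retry:
                offer{done,err} → select{done,err}  (external→internal)
                  • done:
                    Z ↦ Z
                  • err:
                    Z ↦ Z
              • more:
                recv[Str] → send[Str]
                  end ↦ end
              • data:
                select{ack,retry,more} → offer{ack,retry,more}  (internal→external)
                  • ack:
                    end ↦ end
                  • retry:
                    Z ↦ Z
                  • more:
                    Z ↦ Z
          • stop:
            select{done,data} → offer{done,data}  (internal→external)
              • done:
                recv[Int] → send[Int]
                  Z ↦ Z
              • data:
                offer{more,ack,retry} → select{more,ack,retry}  (external→internal)
                  • more:
                    Z ↦ Z
                  • ack:
                    Z ↦ Z
                  • retry:
                    Z ↦ Z

recv[Str].μZ.offer{data: offer{data: send[Int].offer{data: end, retry: Z, err: Z}, more: recv[Int].select{ok: Z, stop: Z}, done: offer{ack: recv[Unit].end, ok: recv[Bool].end, done: offer{done: end, ack: Z, data: Z}}}, more: offer{stop: send[Str].send[Bool].Z, done: select{ack: offer{ok: Z, retry: Z, more: end}, data: send[Unit].Z}, err: offer{ok: recv[Unit].Z, done: offer{ack: Z, done: Z}, retry: select{more: end, retry: Z}}}, stop: select{err: select{retry: select{done: Z, err: Z}, more: send[Str].end, data: offer{ack: end, retry: Z, more: Z}}, stop: offer{done: send[Int].Z, data: select{more: Z, ack: Z, retry: Z}}}}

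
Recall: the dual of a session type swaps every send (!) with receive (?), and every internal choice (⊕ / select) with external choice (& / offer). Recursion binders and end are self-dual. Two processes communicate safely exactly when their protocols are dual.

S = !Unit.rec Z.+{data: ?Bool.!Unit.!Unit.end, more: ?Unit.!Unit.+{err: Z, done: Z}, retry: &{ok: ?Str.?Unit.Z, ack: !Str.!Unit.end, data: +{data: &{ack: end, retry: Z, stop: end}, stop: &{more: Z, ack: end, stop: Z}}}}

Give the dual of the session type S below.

?Unit.rec Z.&{data: !Bool.?Unit.?Unit.end, more: !Unit.?Unit.&{err: Z, done: Z}, retry: +{ok: !Str.!Unit.Z, ack: ?Str.?Unit.end, data: &{data: +{ack: end, retry: Z, stop: end}, stop: +{more: Z, ack: end, stop: Z}}}}

!Unit = ?Unit
  rec Z = rec Z  (μ self-dual)
    +{data,more,retry} = &{data,more,retry}  (select→offer)
      [data]
        ?Bool = !Bool
          !Unit = ?Unit
            !Unit = ?Unit
              dual(end) = end
      [more]
        ?Unit = !Unit
          !Unit = ?Unit
            +{err,done} = &{err,done}  (select→offer)
              [err]
                dual(Z) = Z
              [done]
                dual(Z) = Z
      [retry]
        &{ok,ack,data} = +{ok,ack,data}  (offer→select)
          [ok]
            ?Str = !Str
              ?Unit = !Unit
                dual(Z) = Z
          [ack]
            !Str = ?Str
              !Unit = ?Unit
                dual(end) = end
          [data]
            +{data,stop} = &{data,stop}  (select→offer)
              [data]
                &{ack,retry,stop} = +{ack,retry,stop}  (offer→select)
                  [ack]
                    dual(end) = end
                  [retry]
                    dual(Z) = Z
                  [stop]
                    dual(end) = end
              [stop]
                &{more,ack,stop} = +{more,ack,stop}  (offer→select)
                  [more]
                    dual(Z) = Z
                  [ack]
                    dual(end) = end
                  [stop]
                    dual(Z) = Z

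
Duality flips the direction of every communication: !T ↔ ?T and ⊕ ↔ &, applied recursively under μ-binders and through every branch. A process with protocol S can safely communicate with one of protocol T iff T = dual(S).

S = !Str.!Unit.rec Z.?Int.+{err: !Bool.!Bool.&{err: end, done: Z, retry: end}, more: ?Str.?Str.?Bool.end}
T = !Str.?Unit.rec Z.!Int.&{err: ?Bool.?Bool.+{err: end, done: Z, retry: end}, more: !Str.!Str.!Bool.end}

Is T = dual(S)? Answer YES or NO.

NO

!Str ‖ !Str  ✗ same direction on both sides — not dual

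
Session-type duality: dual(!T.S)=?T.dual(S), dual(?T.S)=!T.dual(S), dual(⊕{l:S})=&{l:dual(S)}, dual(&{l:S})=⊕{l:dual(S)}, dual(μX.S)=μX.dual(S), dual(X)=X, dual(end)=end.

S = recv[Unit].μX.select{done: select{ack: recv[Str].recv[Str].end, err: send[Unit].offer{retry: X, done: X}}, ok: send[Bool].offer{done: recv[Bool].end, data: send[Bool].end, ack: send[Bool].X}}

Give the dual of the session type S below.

send[Unit].μX.offer{done: offer{ack: send[Str].send[Str].end, err: recv[Unit].select{retry: X, done: X}}, ok: recv[Bool].select{done: send[Bool].end, data: recv[Bool].end, ack: recv[Bool].X}}

recv[Unit] ↦ send[Unit]
  μX ↦ μX  (rec unchanged)
    select{done,ok} ↦ offer{done,ok}  (⊕→&)
      • done:
        select{ack,err} ↦ offer{ack,err}  (⊕→&)
          • ack:
            recv[Str] ↦ send[Str]
              recv[Str] ↦ send[Str]
                end self-dual
          • err:
            send[Unit] ↦ recv[Unit]
              offer{retry,done} ↦ select{retry,done}  (external→internal)
                • retry:
                  X self-dual
                • done:
                  X self-dual
      • ok:
        send[Bool] ↦ recv[Bool]
          offer{done,data,ack} ↦ select{done,data,ack}  (external→internal)
            • done:
              recv[Bool] ↦ send[Bool]
                end self-dual
            • data:
              send[Bool] ↦ recv[Bool]
                end self-dual
            • ack:
              send[Bool] ↦ recv[Bool]
                X self-dual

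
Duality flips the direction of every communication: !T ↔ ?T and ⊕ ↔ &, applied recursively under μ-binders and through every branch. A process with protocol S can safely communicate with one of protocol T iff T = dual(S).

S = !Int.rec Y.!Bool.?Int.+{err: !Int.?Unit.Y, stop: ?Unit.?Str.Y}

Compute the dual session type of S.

?Int.rec Y.?Bool.!Int.&{err: ?Int.!Unit.Y, stop: !Unit.!Str.Y}

!Int ↦ ?Int
  rec Y ↦ rec Y  (binder kept)
    !Bool ↦ ?Bool
      ?Int ↦ !Int
        +{err,stop} ↦ &{err,stop}  (⊕→&)
          case err:
            !Int ↦ ?Int
              ?Unit ↦ !Unit
                dual(Y) = Y
          case stop:
            ?Unit ↦ !Unit
              ?Str ↦ !Str
                dual(Y) = Y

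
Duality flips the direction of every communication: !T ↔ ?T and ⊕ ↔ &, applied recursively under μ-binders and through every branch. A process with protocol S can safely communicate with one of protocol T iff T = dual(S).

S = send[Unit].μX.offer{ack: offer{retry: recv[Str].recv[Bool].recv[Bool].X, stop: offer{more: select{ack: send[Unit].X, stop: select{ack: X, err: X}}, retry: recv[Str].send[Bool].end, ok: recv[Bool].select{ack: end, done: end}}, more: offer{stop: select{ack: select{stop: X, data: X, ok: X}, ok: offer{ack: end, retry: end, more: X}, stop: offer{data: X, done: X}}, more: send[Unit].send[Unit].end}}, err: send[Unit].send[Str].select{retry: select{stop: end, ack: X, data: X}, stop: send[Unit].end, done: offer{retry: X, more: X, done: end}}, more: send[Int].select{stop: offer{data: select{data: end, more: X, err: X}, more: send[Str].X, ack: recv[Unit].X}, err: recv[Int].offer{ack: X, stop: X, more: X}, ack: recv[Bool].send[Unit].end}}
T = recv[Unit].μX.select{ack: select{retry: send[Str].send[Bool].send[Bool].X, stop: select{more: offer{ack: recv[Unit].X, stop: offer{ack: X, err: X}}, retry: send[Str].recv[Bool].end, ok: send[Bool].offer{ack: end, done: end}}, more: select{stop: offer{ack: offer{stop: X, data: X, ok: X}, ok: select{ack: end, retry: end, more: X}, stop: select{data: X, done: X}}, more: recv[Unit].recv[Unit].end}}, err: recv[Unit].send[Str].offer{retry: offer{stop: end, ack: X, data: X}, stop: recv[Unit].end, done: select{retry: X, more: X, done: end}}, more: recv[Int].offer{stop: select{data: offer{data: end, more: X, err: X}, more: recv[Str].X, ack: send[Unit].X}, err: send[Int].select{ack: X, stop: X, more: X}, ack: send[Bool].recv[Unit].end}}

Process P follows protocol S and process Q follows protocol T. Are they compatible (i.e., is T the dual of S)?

send[Unit] vs recv[Unit]  ok
  μX vs μX  ok (μ self-dual)
    offer{ack,err,more} vs select{ack,err,more}  ok label sets agree
      • ack:
        offer{retry,stop,more} vs select{retry,stop,more}  ok label sets agree
          • retry:
            recv[Str] vs send[Str]  ok
              recv[Bool] vs send[Bool]  ok
                recv[Bool] vs send[Bool]  ok
                  X vs X  ok
          • stop:
            offer{more,retry,ok} vs select{more,retry,ok}  ok label sets agree
              • more:
                select{ack,stop} vs offer{ack,stop}  ok label sets agree
                  • ack:
                    send[Unit] vs recv[Unit]  ok
                      X vs X  ok
                  • stop:
                    select{ack,err} vs offer{ack,err}  ok label sets agree
                      • ack:
                        X vs X  ok
                      • err:
                        X vs X  ok
              • retry:
                recv[Str] vs send[Str]  ok
                  send[Bool] vs recv[Bool]  ok
                    end vs end  ok
              • ok:
                recv[Bool] vs send[Bool]  ok
                  select{ack,done} vs offer{ack,done}  ok label sets agree
                    • ack:
                      end vs end  ok
                    • done:
                      end vs end  ok
          • more:
            offer{stop,more} vs select{stop,more}  ok label sets agree
              • stop:
                select{ack,ok,stop} vs offer{ack,ok,stop}  ok label sets agree
                  • ack:
                    select{stop,data,ok} vs offer{stop,data,ok}  ok label sets agree
                      • stop:
                        X vs X  ok
                      • data:
                        X vs X  ok
                      • ok:
                        X vs X  ok
                  • ok:
                    offer{ack,retry,more} vs select{ack,retry,more}  ok label sets agree
                      • ack:
                        end vs end  ok
                      • retry:
                        end vs end  ok
                      • more:
                        X vs X  ok
                  • stop:
                    offer{data,done} vs select{data,done}  ok label sets agree
                      • data:
                        X vs X  ok
                      • done:
                        X vs X  ok
              • more:
                send[Unit] vs recv[Unit]  ok
                  send[Unit] vs recv[Unit]  ok
                    end vs end  ok
      • err:
        send[Unit] vs recv[Unit]  ok
          send[Str] vs send[Str]  ✗ same direction on both sides — not dual

NO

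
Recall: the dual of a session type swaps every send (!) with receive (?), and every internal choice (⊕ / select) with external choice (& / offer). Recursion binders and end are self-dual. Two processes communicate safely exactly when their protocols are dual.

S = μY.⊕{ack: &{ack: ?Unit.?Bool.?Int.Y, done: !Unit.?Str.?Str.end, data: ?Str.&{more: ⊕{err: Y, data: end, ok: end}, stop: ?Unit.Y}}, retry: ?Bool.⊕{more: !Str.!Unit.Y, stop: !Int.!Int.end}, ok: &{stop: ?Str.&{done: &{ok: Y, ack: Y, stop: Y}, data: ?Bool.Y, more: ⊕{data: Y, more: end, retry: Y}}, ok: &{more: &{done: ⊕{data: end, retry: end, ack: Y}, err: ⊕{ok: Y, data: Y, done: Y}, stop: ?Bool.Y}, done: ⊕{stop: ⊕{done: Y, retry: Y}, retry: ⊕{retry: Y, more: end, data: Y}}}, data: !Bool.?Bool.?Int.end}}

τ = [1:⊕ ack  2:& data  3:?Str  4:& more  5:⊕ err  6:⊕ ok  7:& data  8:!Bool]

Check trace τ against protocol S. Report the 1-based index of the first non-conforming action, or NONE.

NONE

step 1: ⊕ ack  ok  cont: &{ack: ?Unit.?Bool.?Int.μY.…, done: !Unit.?Str.?Str.end, data: ?Str.&{more: ⊕{err: μY.…, data: end, ok: end}, stop: ?Unit.μY.…}}
step 2: & data  ok  cont: ?Str.&{more: ⊕{err: μY.…, data: end, ok: end}, stop: ?Unit.μY.…}
step 3: ?Str  ok  cont: &{more: ⊕{err: μY.…, data: end, ok: end}, stop: ?Unit.μY.…}
step 4: & more  ok  cont: ⊕{err: μY.…, data: end, ok: end}
step 5: ⊕ err  ok  cont: μY.…
step 6: ⊕ ok  ok  cont: &{stop: ?Str.&{done: &{ok: μY.…, ack: μY.…, stop: μY.…}, data: ?Bool.μY.…, more: ⊕{data: μY.…, more: end, retry: μY.…}}, ok: &{more: &{done: ⊕{data: end, retry: end, ack: μY.…}, err: ⊕{ok: μY.…, data: μY.…, done: μY.…}, stop: ?Bool.μY.…}, done: ⊕{stop: ⊕{done: μY.…, retry: μY.…}, retry: ⊕{retry: μY.…, more: end, data: μY.…}}}, data: !Bool.?Bool.?Int.end}
step 7: & data  ok  cont: !Bool.?Bool.?Int.end
step 8: !Bool  ok  cont: ?Bool.?Int.end
trace exhausted — no violation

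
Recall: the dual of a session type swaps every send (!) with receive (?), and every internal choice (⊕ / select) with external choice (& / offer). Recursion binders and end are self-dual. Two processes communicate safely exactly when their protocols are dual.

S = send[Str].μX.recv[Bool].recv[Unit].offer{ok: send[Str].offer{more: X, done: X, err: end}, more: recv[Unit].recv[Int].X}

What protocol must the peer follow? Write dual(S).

recv[Str].μX.send[Bool].send[Unit].select{ok: recv[Str].select{more: X, done: X, err: end}, more: send[Unit].send[Int].X}

send[Str] = recv[Str]
  μX = μX  (μ self-dual)
    recv[Bool] = send[Bool]
      recv[Unit] = send[Unit]
        offer{ok,more} = select{ok,more}  (external→internal)
          [ok]
            send[Str] = recv[Str]
              offer{more,done,err} = select{more,done,err}  (external→internal)
                [more]
                  dual(X) = X
                [done]
                  dual(X) = X
                [err]
                  dual(end) = end
          [more]
            recv[Unit] = send[Unit]
              recv[Int] = send[Int]
                dual(X) = X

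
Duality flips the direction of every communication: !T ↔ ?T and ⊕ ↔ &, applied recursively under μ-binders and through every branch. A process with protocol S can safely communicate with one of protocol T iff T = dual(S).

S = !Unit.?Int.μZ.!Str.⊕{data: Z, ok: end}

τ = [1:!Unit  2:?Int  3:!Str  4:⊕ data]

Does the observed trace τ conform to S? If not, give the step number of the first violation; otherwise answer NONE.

NONE

[1] !Unit  ✓  cont: ?Int.μZ.…
[2] ?Int  ✓  cont: μZ.…
[3] !Str  ✓  cont: ⊕{data: μZ.…, ok: end}
[4] ⊕ data  ✓  cont: μZ.…
all 4 steps conform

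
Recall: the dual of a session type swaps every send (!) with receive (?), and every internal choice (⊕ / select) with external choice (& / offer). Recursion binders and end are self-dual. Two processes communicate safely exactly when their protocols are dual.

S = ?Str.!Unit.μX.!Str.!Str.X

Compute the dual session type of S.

?Str ↦ !Str
  !Unit ↦ ?Unit
    μX ↦ μX  (binder kept)
      !Str ↦ ?Str
        !Str ↦ ?Str
          X ↦ X

!Str.?Unit.μX.?Str.?Str.X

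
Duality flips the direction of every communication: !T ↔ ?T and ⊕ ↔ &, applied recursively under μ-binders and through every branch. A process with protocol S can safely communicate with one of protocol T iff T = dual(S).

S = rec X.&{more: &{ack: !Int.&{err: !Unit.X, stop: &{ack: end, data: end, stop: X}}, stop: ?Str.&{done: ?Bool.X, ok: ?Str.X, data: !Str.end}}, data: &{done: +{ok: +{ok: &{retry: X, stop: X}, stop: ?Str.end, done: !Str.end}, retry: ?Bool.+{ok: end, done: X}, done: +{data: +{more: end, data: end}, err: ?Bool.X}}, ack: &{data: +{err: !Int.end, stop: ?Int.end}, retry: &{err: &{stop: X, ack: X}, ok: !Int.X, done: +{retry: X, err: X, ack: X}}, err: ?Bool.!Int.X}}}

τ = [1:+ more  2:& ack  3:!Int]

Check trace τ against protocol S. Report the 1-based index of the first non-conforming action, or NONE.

[1] got + more, protocol expects & more or & data  ✗

1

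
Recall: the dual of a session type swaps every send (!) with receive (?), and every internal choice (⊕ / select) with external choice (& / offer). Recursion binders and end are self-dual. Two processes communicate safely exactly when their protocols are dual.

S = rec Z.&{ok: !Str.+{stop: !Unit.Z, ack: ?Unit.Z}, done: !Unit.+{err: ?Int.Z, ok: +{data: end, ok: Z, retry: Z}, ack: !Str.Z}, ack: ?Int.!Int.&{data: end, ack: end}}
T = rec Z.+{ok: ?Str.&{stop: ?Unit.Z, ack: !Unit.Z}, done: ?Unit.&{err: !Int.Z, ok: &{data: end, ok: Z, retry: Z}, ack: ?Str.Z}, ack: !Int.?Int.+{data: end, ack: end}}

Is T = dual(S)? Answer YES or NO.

YES

rec Z | rec Z  match (rec unchanged)
  &{ok,done,ack} | +{ok,done,ack}  match label sets agree
    [ok]
      !Str | ?Str  match
        +{stop,ack} | &{stop,ack}  match label sets agree
          [stop]
            !Unit | ?Unit  match
              Z | Z  match
          [ack]
            ?Unit | !Unit  match
              Z | Z  match
    [done]
      !Unit | ?Unit  match
        +{err,ok,ack} | &{err,ok,ack}  match label sets agree
          [err]
            ?Int | !Int  match
              Z | Z  match
          [ok]
            +{data,ok,retry} | &{data,ok,retry}  match label sets agree
              [data]
                end | end  match
              [ok]
                Z | Z  match
              [retry]
                Z | Z  match
          [ack]
            !Str | ?Str  match
              Z | Z  match
    [ack]
      ?Int | !Int  match
        !Int | ?Int  match
          &{data,ack} | +{data,ack}  match label sets agree
            [data]
              end | end  match
            [ack]
              end | end  match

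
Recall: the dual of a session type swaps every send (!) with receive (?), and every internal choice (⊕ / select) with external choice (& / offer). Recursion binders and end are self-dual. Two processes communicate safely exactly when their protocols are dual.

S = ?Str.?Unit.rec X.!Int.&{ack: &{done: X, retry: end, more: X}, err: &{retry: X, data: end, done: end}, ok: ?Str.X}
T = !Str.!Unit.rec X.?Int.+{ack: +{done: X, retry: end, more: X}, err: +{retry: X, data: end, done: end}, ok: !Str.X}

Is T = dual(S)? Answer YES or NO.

YES

?Str vs !Str  ✓
  ?Unit vs !Unit  ✓
    rec X vs rec X  ✓ (rec unchanged)
      !Int vs ?Int  ✓
        &{ack,err,ok} vs +{ack,err,ok}  ✓ label sets agree
          • ack:
            &{done,retry,more} vs +{done,retry,more}  ✓ label sets agree
              • done:
                X vs X  ✓
              • retry:
                end vs end  ✓
              • more:
                X vs X  ✓
          • err:
            &{retry,data,done} vs +{retry,data,done}  ✓ label sets agree
              • retry:
                X vs X  ✓
              • data:
                end vs end  ✓
              • done:
                end vs end  ✓
          • ok:
            ?Str vs !Str  ✓
              X vs X  ✓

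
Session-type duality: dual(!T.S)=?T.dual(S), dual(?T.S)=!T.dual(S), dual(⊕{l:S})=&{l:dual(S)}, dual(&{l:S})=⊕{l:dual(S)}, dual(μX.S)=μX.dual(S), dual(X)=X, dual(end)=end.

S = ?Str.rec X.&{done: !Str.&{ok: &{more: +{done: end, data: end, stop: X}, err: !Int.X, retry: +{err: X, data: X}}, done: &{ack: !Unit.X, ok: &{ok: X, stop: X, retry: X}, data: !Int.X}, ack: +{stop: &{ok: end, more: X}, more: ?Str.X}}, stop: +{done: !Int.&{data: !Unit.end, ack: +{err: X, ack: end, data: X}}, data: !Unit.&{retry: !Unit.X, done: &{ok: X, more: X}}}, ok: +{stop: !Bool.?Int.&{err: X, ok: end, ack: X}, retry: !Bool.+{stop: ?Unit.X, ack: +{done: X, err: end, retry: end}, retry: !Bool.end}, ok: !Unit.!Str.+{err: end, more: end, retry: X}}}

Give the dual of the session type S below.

!Str.rec X.+{done: ?Str.+{ok: +{more: &{done: end, data: end, stop: X}, err: ?Int.X, retry: &{err: X, data: X}}, done: +{ack: ?Unit.X, ok: +{ok: X, stop: X, retry: X}, data: ?Int.X}, ack: &{stop: +{ok: end, more: X}, more: !Str.X}}, stop: &{done: ?Int.+{data: ?Unit.end, ack: &{err: X, ack: end, data: X}}, data: ?Unit.+{retry: ?Unit.X, done: +{ok: X, more: X}}}, ok: &{stop: ?Bool.!Int.+{err: X, ok: end, ack: X}, retry: ?Bool.&{stop: !Unit.X, ack: &{done: X, err: end, retry: end}, retry: ?Bool.end}, ok: ?Unit.?Str.&{err: end, more: end, retry: X}}}

?Str ↦ !Str
  rec X ↦ rec X  (μ self-dual)
    &{done,stop,ok} ↦ +{done,stop,ok}  (&→⊕)
      [done]
        !Str ↦ ?Str
          &{ok,done,ack} ↦ +{ok,done,ack}  (&→⊕)
            [ok]
              &{more,err,retry} ↦ +{more,err,retry}  (&→⊕)
                [more]
                  +{done,data,stop} ↦ &{done,data,stop}  (internal→external)
                    [done]
                      end self-dual
                    [data]
                      end self-dual
                    [stop]
                      X self-dual
                [err]
                  !Int ↦ ?Int
                    X self-dual
                [retry]
                  +{err,data} ↦ &{err,data}  (internal→external)
                    [err]
                      X self-dual
                    [data]
                      X self-dual
            [done]
              &{ack,ok,data} ↦ +{ack,ok,data}  (&→⊕)
                [ack]
                  !Unit ↦ ?Unit
                    X self-dual
                [ok]
                  &{ok,stop,retry} ↦ +{ok,stop,retry}  (&→⊕)
                    [ok]
                      X self-dual
                    [stop]
                      X self-dual
                    [retry]
                      X self-dual
                [data]
                  !Int ↦ ?Int
                    X self-dual
            [ack]
              +{stop,more} ↦ &{stop,more}  (internal→external)
                [stop]
                  &{ok,more} ↦ +{ok,more}  (&→⊕)
                    [ok]
                      end self-dual
                    [more]
                      X self-dual
                [more]
                  ?Str ↦ !Str
                    X self-dual
      [stop]
        +{done,data} ↦ &{done,data}  (internal→external)
          [done]
            !Int ↦ ?Int
              &{data,ack} ↦ +{data,ack}  (&→⊕)
                [data]
                  !Unit ↦ ?Unit
                    end self-dual
                [ack]
                  +{err,ack,data} ↦ &{err,ack,data}  (internal→external)
                    [err]
                      X self-dual
                    [ack]
                      end self-dual
                    [data]
                      X self-dual
          [data]
            !Unit ↦ ?Unit
              &{retry,done} ↦ +{retry,done}  (&→⊕)
                [retry]
                  !Unit ↦ ?Unit
                    X self-dual
                [done]
                  &{ok,more} ↦ +{ok,more}  (&→⊕)
                    [ok]
                      X self-dual
                    [more]
                      X self-dual
      [ok]
        +{stop,retry,ok} ↦ &{stop,retry,ok}  (internal→external)
          [stop]
            !Bool ↦ ?Bool
              ?Int ↦ !Int
                &{err,ok,ack} ↦ +{err,ok,ack}  (&→⊕)
                  [err]
                    X self-dual
                  [ok]
                    end self-dual
                  [ack]
                    X self-dual
          [retry]
            !Bool ↦ ?Bool
              +{stop,ack,retry} ↦ &{stop,ack,retry}  (internal→external)
                [stop]
                  ?Unit ↦ !Unit
                    X self-dual
                [ack]
                  +{done,err,retry} ↦ &{done,err,retry}  (internal→external)
                    [done]
                      X self-dual
                    [err]
                      end self-dual
                    [retry]
                      end self-dual
                [retry]
                  !Bool ↦ ?Bool
                    end self-dual
          [ok]
            !Unit ↦ ?Unit
              !Str ↦ ?Str
                +{err,more,retry} ↦ &{err,more,retry}  (internal→external)
                  [err]
                    end self-dual
                  [more]
                    end self-dual
                  [retry]
                    X self-dual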